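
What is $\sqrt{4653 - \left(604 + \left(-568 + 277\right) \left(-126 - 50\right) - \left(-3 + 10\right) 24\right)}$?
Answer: $i \sqrt{46999} \approx 216.79 i$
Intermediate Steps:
$\sqrt{4653 - \left(604 + \left(-568 + 277\right) \left(-126 - 50\right) - \left(-3 + 10\right) 24\right)} = \sqrt{4653 + \left(7 \cdot 24 - \left(604 - -51216\right)\right)} = \sqrt{4653 + \left(168 - 51820\right)} = \sqrt{4653 - 51652} = \sqrt{-46999} = i \sqrt{46999}$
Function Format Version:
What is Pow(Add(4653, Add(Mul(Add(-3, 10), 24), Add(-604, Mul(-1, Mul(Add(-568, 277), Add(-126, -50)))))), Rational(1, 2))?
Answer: Mul(I, Pow(46999, Rational(1, 2))) ≈ Mul(216.79, I)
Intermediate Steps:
Pow(Add(4653, Add(Mul(Add(-3, 10), 24), Add(-604, Mul(-1, Mul(Add(-568, 277), Add(-126, -50)))))), Rational(1, 2)) = Pow(Add(4653, Add(Mul(7, 24), Add(-604, Mul(-1, Mul(-291, -176))))), Rational(1, 2)) = Pow(Add(4653, Add(168, Add(-604, Mul(-1, 51216)))), Rational(1, 2)) = Pow(Add(4653, Add(168, Add(-604, -51216))), Rational(1, 2)) = Pow(Add(4653, Add(168, -51820)), Rational(1, 2)) = Pow(Add(4653, -51652), Rational(1, 2)) = Pow(-46999, Rational(1, 2)) = Mul(I, Pow(46999, Rational(1, 2)))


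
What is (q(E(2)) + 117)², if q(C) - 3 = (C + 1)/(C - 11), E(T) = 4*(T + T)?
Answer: 380689/25 ≈ 15228.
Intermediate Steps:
E(T) = 8*T (E(T) = 4*(2*T) = 8*T)
q(C) = 3 + (1 + C)/(-11 + C) (q(C) = 3 + (C + 1)/(C - 11) = 3 + (1 + C)/(-11 + C))
(q(E(2)) + 117)² = (4*(-8 + 8*2)/(-11 + 8*2) + 117)² = (4*(-8 + 16)/(-11 + 16) + 117)² = (4*8/5 + 117)² = (4*(⅕)*8 + 117)² = (32/5 + 117)² = (617/5)² = 380689/25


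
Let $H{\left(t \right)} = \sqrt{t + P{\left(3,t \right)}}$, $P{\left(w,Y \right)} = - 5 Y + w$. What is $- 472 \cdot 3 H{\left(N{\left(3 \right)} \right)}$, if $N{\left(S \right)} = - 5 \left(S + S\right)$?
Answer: $- 1416 \sqrt{123} \approx -15704.0$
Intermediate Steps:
$P{\left(w,Y \right)} = w - 5 Y$
$N{\left(S \right)} = - 10 S$ ($N{\left(S \right)} = - 5 \cdot 2 S = - 10 S$)
$H{\left(t \right)} = \sqrt{3 - 4 t}$ ($H{\left(t \right)} = \sqrt{t - \left(-3 + 5 t\right)} = \sqrt{3 - 4 t}$)
$- 472 \cdot 3 H{\left(N{\left(3 \right)} \right)} = - 472 \cdot 3 \sqrt{3 - 4 \left(\left(-10\right) 3\right)} = - 472 \cdot 3 \sqrt{3 - -120} = - 472 \cdot 3 \sqrt{3 + 120} = - 472 \cdot 3 \sqrt{123} = - 1416 \sqrt{123}$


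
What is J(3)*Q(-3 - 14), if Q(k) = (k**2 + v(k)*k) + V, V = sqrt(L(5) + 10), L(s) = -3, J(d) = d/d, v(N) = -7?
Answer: 408 + sqrt(7) ≈ 410.65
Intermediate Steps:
J(d) = 1
V = sqrt(7) (V = sqrt(-3 + 10) = sqrt(7) ≈ 2.6458)
Q(k) = sqrt(7) + k**2 - 7*k (Q(k) = (k**2 - 7*k) + sqrt(7) = sqrt(7) + k**2 - 7*k)
J(3)*Q(-3 - 14) = 1*(sqrt(7) + (-3 - 14)**2 - 7*(-3 - 14)) = 1*(sqrt(7) + (-17)**2 - 7*(-17)) = 1*(sqrt(7) + 289 + 119) = 1*(408 + sqrt(7)) = 408 + sqrt(7)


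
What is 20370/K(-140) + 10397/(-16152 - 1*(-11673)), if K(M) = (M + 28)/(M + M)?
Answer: 228082678/4479 ≈ 50923.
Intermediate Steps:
K(M) = (28 + M)/(2*M) (K(M) = (28 + M)/((2*M)) = (28 + M)*(1/(2*M)) = (28 + M)/(2*M))
20370/K(-140) + 10397/(-16152 - 1*(-11673)) = 20370/(((½)*(28 - 140)/(-140))) + 10397/(-16152 - 1*(-11673)) = 20370/(((½)*(-1/140)*(-112))) + 10397/(-16152 + 11673) = 20370/(⅖) + 10397/(-4479) = 20370*(5/2) + 10397*(-1/4479) = 50925 - 10397/4479 = 228082678/4479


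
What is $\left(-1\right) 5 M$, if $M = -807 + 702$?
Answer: $525$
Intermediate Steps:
$M = -105$
$\left(-1\right) 5 M = \left(-1\right) 5 \left(-105\right) = \left(-5\right) \left(-105\right) = 525$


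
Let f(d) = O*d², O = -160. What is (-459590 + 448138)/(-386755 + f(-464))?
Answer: 11452/34834115 ≈ 0.00032876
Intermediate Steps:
f(d) = -160*d²
(-459590 + 448138)/(-386755 + f(-464)) = (-459590 + 448138)/(-386755 - 160*(-464)²) = -11452/(-386755 - 160*215296) = -11452/(-386755 - 34447360) = -11452/(-34834115) = -11452*(-1/34834115) = 11452/34834115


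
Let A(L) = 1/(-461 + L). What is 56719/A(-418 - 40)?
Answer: -52124761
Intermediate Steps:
56719/A(-418 - 40) = 56719/(1/(-461 + (-418 - 40))) = 56719/(1/(-461 - 458)) = 56719/(1/(-919)) = 56719/(-1/919) = 56719*(-919) = -52124761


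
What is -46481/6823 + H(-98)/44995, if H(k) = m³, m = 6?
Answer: -2089938827/307000885 ≈ -6.8076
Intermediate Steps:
H(k) = 216 (H(k) = 6³ = 216)
-46481/6823 + H(-98)/44995 = -46481/6823 + 216/44995 = -2089938827/307000885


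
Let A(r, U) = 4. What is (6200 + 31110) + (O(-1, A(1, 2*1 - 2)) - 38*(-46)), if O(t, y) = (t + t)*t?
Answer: 39060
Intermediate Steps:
O(t, y) = 2*t² (O(t, y) = (2*t)*t = 2*t²)
(6200 + 31110) + (O(-1, A(1, 2*1 - 2)) - 38*(-46)) = (6200 + 31110) + (2*(-1)² - 38*(-46)) = 37310 + (2*1 + 1748) = 37310 + (2 + 1748) = 37310 + 1750 = 39060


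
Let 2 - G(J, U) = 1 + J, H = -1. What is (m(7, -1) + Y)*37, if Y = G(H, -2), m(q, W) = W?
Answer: 37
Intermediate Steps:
G(J, U) = 1 - J (G(J, U) = 2 - (1 + J) = 2 + (-1 - J) = 1 - J)
Y = 2 (Y = 1 - 1*(-1) = 1 + 1 = 2)
(m(7, -1) + Y)*37 = (-1 + 2)*37 = 1*37 = 37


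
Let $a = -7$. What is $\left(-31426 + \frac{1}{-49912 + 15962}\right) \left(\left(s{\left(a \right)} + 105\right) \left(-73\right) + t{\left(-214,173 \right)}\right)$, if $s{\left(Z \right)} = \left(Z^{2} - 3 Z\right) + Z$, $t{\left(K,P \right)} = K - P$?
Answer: $\frac{13497512580351}{33950} \approx 3.9757 \cdot 10^{8}$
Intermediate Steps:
$s{\left(Z \right)} = Z^{2} - 2 Z$
$\left(-31426 + \frac{1}{-49912 + 15962}\right) \left(\left(s{\left(a \right)} + 105\right) \left(-73\right) + t{\left(-214,173 \right)}\right) = \left(-31426 + \frac{1}{-49912 + 15962}\right) \left(\left(- 7 \left(-2 - 7\right) + 105\right) \left(-73\right) - 387\right) = \left(-31426 + \frac{1}{-33950}\right) \left(\left(\left(-7\right) \left(-9\right) + 105\right) \left(-73\right) - 387\right) = \left(-31426 - \frac{1}{33950}\right) \left(\left(63 + 105\right) \left(-73\right) - 387\right) = - \frac{1066912701 \left(168 \left(-73\right) - 387\right)}{33950} = - \frac{1066912701 \left(-12264 - 387\right)}{33950} = \left(- \frac{1066912701}{33950}\right) \left(-12651\right) = \frac{13497512580351}{33950}$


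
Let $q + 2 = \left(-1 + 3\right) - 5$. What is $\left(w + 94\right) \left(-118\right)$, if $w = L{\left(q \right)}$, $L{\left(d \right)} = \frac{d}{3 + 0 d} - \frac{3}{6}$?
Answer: $- \frac{32509}{3} \approx -10836.0$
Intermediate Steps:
$q = -5$ ($q = -2 + \left(\left(-1 + 3\right) - 5\right) = -2 + \left(2 - 5\right) = -2 - 3 = -5$)
$L{\left(d \right)} = - \frac{1}{2} + \frac{d}{3}$ ($L{\left(d \right)} = \frac{d}{3 + 0} - \frac{1}{2} = \frac{d}{3} - \frac{1}{2} = - \frac{1}{2} + \frac{d}{3}$)
$w = - \frac{13}{6}$ ($w = - \frac{1}{2} + \frac{1}{3} \left(-5\right) = - \frac{1}{2} - \frac{5}{3} = - \frac{13}{6} \approx -2.1667$)
$\left(w + 94\right) \left(-118\right) = \left(- \frac{13}{6} + 94\right) \left(-118\right) = \frac{551}{6} \left(-118\right) = - \frac{32509}{3}$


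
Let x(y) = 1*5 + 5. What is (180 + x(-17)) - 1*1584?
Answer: -1394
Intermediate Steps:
x(y) = 10 (x(y) = 5 + 5 = 10)
(180 + x(-17)) - 1*1584 = (180 + 10) - 1*1584 = 190 - 1584 = -1394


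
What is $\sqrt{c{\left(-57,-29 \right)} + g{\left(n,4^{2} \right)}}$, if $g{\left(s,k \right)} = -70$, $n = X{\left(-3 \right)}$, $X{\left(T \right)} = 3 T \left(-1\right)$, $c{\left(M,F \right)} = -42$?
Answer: $4 i \sqrt{7} \approx 10.583 i$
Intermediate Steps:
$X{\left(T \right)} = - 3 T$
$n = 9$ ($n = \left(-3\right) \left(-3\right) = 9$)
$\sqrt{c{\left(-57,-29 \right)} + g{\left(n,4^{2} \right)}} = \sqrt{-42 - 70} = \sqrt{-112} = 4 i \sqrt{7}$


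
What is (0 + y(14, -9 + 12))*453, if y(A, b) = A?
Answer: 6342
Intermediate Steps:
(0 + y(14, -9 + 12))*453 = (0 + 14)*453 = 14*453 = 6342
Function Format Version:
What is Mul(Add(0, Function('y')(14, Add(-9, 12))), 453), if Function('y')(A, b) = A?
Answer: 6342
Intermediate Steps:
Mul(Add(0, Function('y')(14, Add(-9, 12))), 453) = Mul(Add(0, 14), 453) = Mul(14, 453) = 6342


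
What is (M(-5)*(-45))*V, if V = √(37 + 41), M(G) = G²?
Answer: -1125*√78 ≈ -9935.7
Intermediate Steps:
V = √78 ≈ 8.8318
(M(-5)*(-45))*V = ((-5)²*(-45))*√78 = (25*(-45))*√78 = -1125*√78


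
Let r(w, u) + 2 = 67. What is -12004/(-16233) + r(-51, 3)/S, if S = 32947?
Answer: 396550933/534828651 ≈ 0.74145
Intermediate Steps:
r(w, u) = 65 (r(w, u) = -2 + 67 = 65)
-12004/(-16233) + r(-51, 3)/S = -12004/(-16233) + 65/32947 = -12004*(-1/16233) + 65*(1/32947) = 12004/16233 + 65/32947 = 396550933/534828651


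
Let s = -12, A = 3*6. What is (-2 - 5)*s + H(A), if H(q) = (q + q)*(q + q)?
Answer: 1380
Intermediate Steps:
A = 18
H(q) = 4*q**2 (H(q) = (2*q)*(2*q) = 4*q**2)
(-2 - 5)*s + H(A) = (-2 - 5)*(-12) + 4*18**2 = -7*(-12) + 4*324 = 84 + 1296 = 1380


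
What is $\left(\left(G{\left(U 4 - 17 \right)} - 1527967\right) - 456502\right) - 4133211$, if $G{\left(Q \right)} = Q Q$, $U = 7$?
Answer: $-6117559$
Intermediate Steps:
$G{\left(Q \right)} = Q^{2}$
$\left(\left(G{\left(U 4 - 17 \right)} - 1527967\right) - 456502\right) - 4133211 = \left(\left(\left(7 \cdot 4 - 17\right)^{2} - 1527967\right) - 456502\right) - 4133211 = \left(\left(\left(28 - 17\right)^{2} - 1527967\right) - 456502\right) - 4133211 = \left(\left(11^{2} - 1527967\right) - 456502\right) - 4133211 = \left(\left(121 - 1527967\right) - 456502\right) - 4133211 = \left(-1527846 - 456502\right) - 4133211 = -1984348 - 4133211 = -6117559$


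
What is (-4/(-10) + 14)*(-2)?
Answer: -144/5 ≈ -28.800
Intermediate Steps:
(-4/(-10) + 14)*(-2) = (-4*(-1/10) + 14)*(-2) = (2/5 + 14)*(-2) = (72/5)*(-2) = -144/5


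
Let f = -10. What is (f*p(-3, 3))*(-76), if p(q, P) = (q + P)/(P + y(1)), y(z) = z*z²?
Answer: 0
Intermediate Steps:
y(z) = z³
p(q, P) = (P + q)/(1 + P) (p(q, P) = (q + P)/(P + 1³) = (P + q)/(P + 1) = (P + q)/(1 + P))
(f*p(-3, 3))*(-76) = -10*(3 - 3)/(1 + 3)*(-76) = -10*0/4*(-76) = -5*0/2*(-76) = -10*0*(-76) = 0*(-76) = 0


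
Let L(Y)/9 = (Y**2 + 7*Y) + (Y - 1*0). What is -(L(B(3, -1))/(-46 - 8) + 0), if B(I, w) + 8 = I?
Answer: -5/2 ≈ -2.5000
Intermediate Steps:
B(I, w) = -8 + I
L(Y) = 9*Y**2 + 72*Y (L(Y) = 9*((Y**2 + 7*Y) + (Y - 1*0)) = 9*((Y**2 + 7*Y) + (Y + 0)) = 9*((Y**2 + 7*Y) + Y) = 9*(Y**2 + 8*Y) = 9*Y**2 + 72*Y)
-(L(B(3, -1))/(-46 - 8) + 0) = -((9*(-8 + 3)*(8 + (-8 + 3)))/(-46 - 8) + 0) = -((9*(-5)*(8 - 5))/(-54) + 0) = -(-(-5)*3/6 + 0) = -(-1/54*(-135) + 0) = -(5/2 + 0) = -1*5/2 = -5/2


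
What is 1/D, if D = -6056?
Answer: -1/6056 ≈ -0.00016513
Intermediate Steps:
1/D = 1/(-6056) = -1/6056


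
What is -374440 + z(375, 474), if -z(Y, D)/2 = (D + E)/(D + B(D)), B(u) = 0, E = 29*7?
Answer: -88742957/237 ≈ -3.7444e+5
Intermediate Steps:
E = 203
z(Y, D) = -2*(203 + D)/D (z(Y, D) = -2*(D + 203)/(D + 0) = -2*(203 + D)/D)
-374440 + z(375, 474) = -374440 + (-2 - 406/474) = -374440 + (-2 - 406*1/474) = -374440 + (-2 - 203/237) = -374440 - 677/237 = -88742957/237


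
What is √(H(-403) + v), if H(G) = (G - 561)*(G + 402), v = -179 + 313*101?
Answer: √32398 ≈ 179.99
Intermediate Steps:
v = 31434 (v = -179 + 31613 = 31434)
H(G) = (-561 + G)*(402 + G)
√(H(-403) + v) = √((-225522 + (-403)² - 159*(-403)) + 31434) = √((-225522 + 162409 + 64077) + 31434) = √(964 + 31434) = √32398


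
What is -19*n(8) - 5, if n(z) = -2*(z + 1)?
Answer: 337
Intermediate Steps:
n(z) = -2 - 2*z (n(z) = -2*(1 + z) = -2 - 2*z)
-19*n(8) - 5 = -19*(-2 - 2*8) - 5 = -19*(-2 - 16) - 5 = -19*(-18) - 5 = 342 - 5 = 337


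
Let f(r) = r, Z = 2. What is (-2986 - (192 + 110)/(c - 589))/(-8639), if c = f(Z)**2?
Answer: 1746508/5053815 ≈ 0.34558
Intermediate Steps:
c = 4 (c = 2**2 = 4)
(-2986 - (192 + 110)/(c - 589))/(-8639) = (-2986 - (192 + 110)/(4 - 589))/(-8639) = (-2986 - 302/(-585))*(-1/8639) = (-2986 - 302*(-1)/585)*(-1/8639) = (-2986 - 1*(-302/585))*(-1/8639) = (-2986 + 302/585)*(-1/8639) = -1746508/585*(-1/8639) = 1746508/5053815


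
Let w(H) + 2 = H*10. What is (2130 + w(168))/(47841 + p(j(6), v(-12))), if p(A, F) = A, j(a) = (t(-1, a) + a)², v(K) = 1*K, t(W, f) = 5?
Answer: 1904/23981 ≈ 0.079396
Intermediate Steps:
w(H) = -2 + 10*H (w(H) = -2 + H*10 = -2 + 10*H)
v(K) = K
j(a) = (5 + a)²
(2130 + w(168))/(47841 + p(j(6), v(-12))) = (2130 + (-2 + 10*168))/(47841 + (5 + 6)²) = (2130 + (-2 + 1680))/(47841 + 11²) = (2130 + 1678)/(47841 + 121) = 3808/47962 = 3808*(1/47962) = 1904/23981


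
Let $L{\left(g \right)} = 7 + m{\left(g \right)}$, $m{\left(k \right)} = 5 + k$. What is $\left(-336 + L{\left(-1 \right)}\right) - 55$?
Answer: $-380$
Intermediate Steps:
$L{\left(g \right)} = 12 + g$ ($L{\left(g \right)} = 7 + \left(5 + g\right) = 12 + g$)
$\left(-336 + L{\left(-1 \right)}\right) - 55 = \left(-336 + \left(12 - 1\right)\right) - 55 = \left(-336 + 11\right) - 55 = -325 - 55 = -380$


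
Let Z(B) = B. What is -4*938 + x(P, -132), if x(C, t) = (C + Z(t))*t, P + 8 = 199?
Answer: -11540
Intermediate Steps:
P = 191 (P = -8 + 199 = 191)
x(C, t) = t*(C + t) (x(C, t) = (C + t)*t = t*(C + t))
-4*938 + x(P, -132) = -4*938 - 132*(191 - 132) = -3752 - 132*59 = -3752 - 7788 = -11540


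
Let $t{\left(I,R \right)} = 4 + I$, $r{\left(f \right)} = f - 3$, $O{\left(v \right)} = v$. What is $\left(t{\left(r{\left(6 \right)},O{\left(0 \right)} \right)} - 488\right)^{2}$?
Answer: $231361$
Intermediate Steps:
$r{\left(f \right)} = -3 + f$ ($r{\left(f \right)} = f - 3 = -3 + f$)
$\left(t{\left(r{\left(6 \right)},O{\left(0 \right)} \right)} - 488\right)^{2} = \left(\left(4 + \left(-3 + 6\right)\right) - 488\right)^{2} = \left(\left(4 + 3\right) - 488\right)^{2} = \left(7 - 488\right)^{2} = \left(-481\right)^{2} = 231361$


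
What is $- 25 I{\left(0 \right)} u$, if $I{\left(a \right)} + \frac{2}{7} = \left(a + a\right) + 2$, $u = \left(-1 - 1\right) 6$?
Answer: $\frac{3600}{7} \approx 514.29$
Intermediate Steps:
$u = -12$ ($u = \left(-2\right) 6 = -12$)
$I{\left(a \right)} = \frac{12}{7} + 2 a$ ($I{\left(a \right)} = - \frac{2}{7} + \left(\left(a + a\right) + 2\right) = - \frac{2}{7} + \left(2 a + 2\right) = - \frac{2}{7} + \left(2 + 2 a\right) = \frac{12}{7} + 2 a$)
$- 25 I{\left(0 \right)} u = - 25 \left(\frac{12}{7} + 2 \cdot 0\right) \left(-12\right) = - 25 \left(\frac{12}{7} + 0\right) \left(-12\right) = \left(-25\right) \frac{12}{7} \left(-12\right) = \left(- \frac{300}{7}\right) \left(-12\right) = \frac{3600}{7}$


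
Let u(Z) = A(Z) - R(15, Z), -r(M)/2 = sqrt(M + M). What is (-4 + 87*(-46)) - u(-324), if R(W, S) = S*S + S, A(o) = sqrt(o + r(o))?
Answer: 100646 - 6*sqrt(-9 - I*sqrt(2)) ≈ 1.0064e+5 + 18.055*I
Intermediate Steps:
r(M) = -2*sqrt(2)*sqrt(M) (r(M) = -2*sqrt(M + M) = -2*sqrt(2)*sqrt(M))
A(o) = sqrt(o - 2*sqrt(2)*sqrt(o))
R(W, S) = S + S**2 (R(W, S) = S**2 + S = S + S**2)
u(Z) = sqrt(Z - 2*sqrt(2)*sqrt(Z)) - Z*(1 + Z)
(-4 + 87*(-46)) - u(-324) = (-4 + 87*(-46)) - (sqrt(-324 - 2*sqrt(2)*sqrt(-324)) - 1*(-324)*(1 - 324)) = (-4 - 4002) - (sqrt(-324 - 2*sqrt(2)*18*I) - 1*(-324)*(-323)) = -4006 - (sqrt(-324 - 36*I*sqrt(2)) - 104652) = -4006 - (-104652 + sqrt(-324 - 36*I*sqrt(2))) = -4006 + (104652 - sqrt(-324 - 36*I*sqrt(2))) = 100646 - sqrt(-324 - 36*I*sqrt(2))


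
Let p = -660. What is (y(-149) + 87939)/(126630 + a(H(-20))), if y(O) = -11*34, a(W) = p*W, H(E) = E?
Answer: 17513/27966 ≈ 0.62622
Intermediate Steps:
a(W) = -660*W
y(O) = -374
(y(-149) + 87939)/(126630 + a(H(-20))) = (-374 + 87939)/(126630 - 660*(-20)) = 87565/(126630 + 13200) = 87565/139830 = 87565*(1/139830) = 17513/27966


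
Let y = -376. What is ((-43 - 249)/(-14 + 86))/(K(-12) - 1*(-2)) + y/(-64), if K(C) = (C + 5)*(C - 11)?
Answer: 68657/11736 ≈ 5.8501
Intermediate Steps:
K(C) = (-11 + C)*(5 + C) (K(C) = (5 + C)*(-11 + C) = (-11 + C)*(5 + C))
((-43 - 249)/(-14 + 86))/(K(-12) - 1*(-2)) + y/(-64) = ((-43 - 249)/(-14 + 86))/((-55 + (-12)² - 6*(-12)) - 1*(-2)) - 376/(-64) = (-292/72)/((-55 + 144 + 72) + 2) - 376*(-1/64) = (-292*1/72)/(161 + 2) + 47/8 = -73/18/163 + 47/8 = -73/18*1/163 + 47/8 = -73/2934 + 47/8 = 68657/11736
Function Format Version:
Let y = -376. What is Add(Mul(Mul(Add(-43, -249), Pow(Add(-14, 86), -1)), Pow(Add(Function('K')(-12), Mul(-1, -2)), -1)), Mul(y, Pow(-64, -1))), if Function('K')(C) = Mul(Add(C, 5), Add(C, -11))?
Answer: Rational(68657, 11736) ≈ 5.8501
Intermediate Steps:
Function('K')(C) = Mul(Add(-11, C), Add(5, C)) (Function('K')(C) = Mul(Add(5, C), Add(-11, C)) = Mul(Add(-11, C), Add(5, C)))
Add(Mul(Mul(Add(-43, -249), Pow(Add(-14, 86), -1)), Pow(Add(Function('K')(-12), Mul(-1, -2)), -1)), Mul(y, Pow(-64, -1))) = Add(Mul(Mul(Add(-43, -249), Pow(Add(-14, 86), -1)), Pow(Add(Add(-55, Pow(-12, 2), Mul(-6, -12)), Mul(-1, -2)), -1)), Mul(-376, Pow(-64, -1))) = Add(Mul(Mul(-292, Pow(72, -1)), Pow(Add(Add(-55, 144, 72), 2), -1)), Mul(-376, Rational(-1, 64))) = Add(Mul(Mul(-292, Rational(1, 72)), Pow(Add(161, 2), -1)), Rational(47, 8)) = Add(Mul(Rational(-73, 18), Pow(163, -1)), Rational(47, 8)) = Add(Mul(Rational(-73, 18), Rational(1, 163)), Rational(47, 8)) = Add(Rational(-73, 2934), Rational(47, 8)) = Rational(68657, 11736)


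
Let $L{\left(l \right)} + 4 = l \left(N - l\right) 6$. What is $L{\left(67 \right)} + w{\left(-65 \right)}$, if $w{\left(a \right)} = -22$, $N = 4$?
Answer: $-25352$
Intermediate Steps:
$L{\left(l \right)} = -4 + 6 l \left(4 - l\right)$ ($L{\left(l \right)} = -4 + l \left(4 - l\right) 6 = -4 + 6 l \left(4 - l\right)$)
$L{\left(67 \right)} + w{\left(-65 \right)} = \left(-4 - 6 \cdot 67^{2} + 24 \cdot 67\right) - 22 = \left(-4 - 26934 + 1608\right) - 22 = -25330 - 22 = -25352$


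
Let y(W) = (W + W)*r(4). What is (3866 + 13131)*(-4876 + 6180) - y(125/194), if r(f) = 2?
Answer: 2149916286/97 ≈ 2.2164e+7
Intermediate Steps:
y(W) = 4*W (y(W) = (W + W)*2 = (2*W)*2 = 4*W)
(3866 + 13131)*(-4876 + 6180) - y(125/194) = (3866 + 13131)*(-4876 + 6180) - 4*125/194 = 16997*1304 - 4*125*(1/194) = 22164088 - 4*125/194 = 22164088 - 1*250/97 = 22164088 - 250/97 = 2149916286/97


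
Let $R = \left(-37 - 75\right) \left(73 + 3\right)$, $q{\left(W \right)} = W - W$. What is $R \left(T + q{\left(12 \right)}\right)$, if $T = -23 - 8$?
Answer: $263872$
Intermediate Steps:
$q{\left(W \right)} = 0$
$R = -8512$ ($R = \left(-112\right) 76 = -8512$)
$T = -31$ ($T = -23 - 8 = -31$)
$R \left(T + q{\left(12 \right)}\right) = - 8512 \left(-31 + 0\right) = \left(-8512\right) \left(-31\right) = 263872$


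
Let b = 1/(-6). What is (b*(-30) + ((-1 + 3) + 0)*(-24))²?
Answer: 1849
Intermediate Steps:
b = -⅙ ≈ -0.16667
(b*(-30) + ((-1 + 3) + 0)*(-24))² = (-⅙*(-30) + ((-1 + 3) + 0)*(-24))² = (5 + (2 + 0)*(-24))² = (5 + 2*(-24))² = (5 - 48)² = (-43)² = 1849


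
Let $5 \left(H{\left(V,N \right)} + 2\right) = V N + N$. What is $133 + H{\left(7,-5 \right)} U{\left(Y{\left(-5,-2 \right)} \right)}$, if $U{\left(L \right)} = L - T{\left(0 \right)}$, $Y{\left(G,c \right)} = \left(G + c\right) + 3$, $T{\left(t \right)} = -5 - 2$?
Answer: $103$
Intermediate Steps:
$H{\left(V,N \right)} = -2 + \frac{N}{5} + \frac{N V}{5}$ ($H{\left(V,N \right)} = -2 + \frac{V N + N}{5} = -2 + \frac{N V + N}{5} = -2 + \frac{N + N V}{5} = -2 + \left(\frac{N}{5} + \frac{N V}{5}\right) = -2 + \frac{N}{5} + \frac{N V}{5}$)
$T{\left(t \right)} = -7$ ($T{\left(t \right)} = -5 - 2 = -7$)
$Y{\left(G,c \right)} = 3 + G + c$
$U{\left(L \right)} = 7 + L$ ($U{\left(L \right)} = L - -7 = L + 7 = 7 + L$)
$133 + H{\left(7,-5 \right)} U{\left(Y{\left(-5,-2 \right)} \right)} = 133 + \left(-2 + \frac{1}{5} \left(-5\right) + \frac{1}{5} \left(-5\right) 7\right) \left(7 - 4\right) = 133 + \left(-2 - 1 - 7\right) \left(7 - 4\right) = 133 - 30 = 103$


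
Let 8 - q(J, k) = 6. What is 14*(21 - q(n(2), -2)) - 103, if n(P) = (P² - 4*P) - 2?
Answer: 163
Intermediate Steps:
n(P) = -2 + P² - 4*P
q(J, k) = 2 (q(J, k) = 8 - 1*6 = 8 - 6 = 2)
14*(21 - q(n(2), -2)) - 103 = 14*(21 - 1*2) - 103 = 14*(21 - 2) - 103 = 14*19 - 103 = 266 - 103 = 163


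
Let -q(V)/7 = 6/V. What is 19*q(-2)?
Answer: 399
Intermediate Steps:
q(V) = -42/V
19*q(-2) = 19*(-42/(-2)) = 19*(-42*(-1/2)) = 19*21 = 399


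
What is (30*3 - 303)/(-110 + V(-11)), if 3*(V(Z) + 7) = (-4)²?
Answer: 639/335 ≈ 1.9075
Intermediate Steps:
V(Z) = -5/3 (V(Z) = -7 + (⅓)*(-4)² = -7 + (⅓)*16 = -7 + 16/3 = -5/3)
(30*3 - 303)/(-110 + V(-11)) = (30*3 - 303)/(-110 - 5/3) = (90 - 303)/(-335/3) = -213*(-3/335) = 639/335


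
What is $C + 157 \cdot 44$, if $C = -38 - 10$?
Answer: $6860$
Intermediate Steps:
$C = -48$ ($C = -38 - 10 = -48$)
$C + 157 \cdot 44 = -48 + 157 \cdot 44 = -48 + 6908 = 6860$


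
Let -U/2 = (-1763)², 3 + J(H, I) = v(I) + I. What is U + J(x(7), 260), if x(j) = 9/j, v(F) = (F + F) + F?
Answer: -6215301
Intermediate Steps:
v(F) = 3*F (v(F) = 2*F + F = 3*F)
J(H, I) = -3 + 4*I (J(H, I) = -3 + (3*I + I) = -3 + 4*I)
U = -6216338 (U = -2*(-1763)² = -2*3108169 = -6216338)
U + J(x(7), 260) = -6216338 + (-3 + 4*260) = -6216338 + (-3 + 1040) = -6216338 + 1037 = -6215301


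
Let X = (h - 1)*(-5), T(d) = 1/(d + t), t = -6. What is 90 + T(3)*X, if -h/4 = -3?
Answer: 325/3 ≈ 108.33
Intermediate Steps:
h = 12 (h = -4*(-3) = 12)
T(d) = 1/(-6 + d) (T(d) = 1/(d - 6) = 1/(-6 + d))
X = -55 (X = (12 - 1)*(-5) = 11*(-5) = -55)
90 + T(3)*X = 90 - 55/(-6 + 3) = 90 - 55/(-3) = 90 - 1/3*(-55) = 90 + 55/3 = 325/3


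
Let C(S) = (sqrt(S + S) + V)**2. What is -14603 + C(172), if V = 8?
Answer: -14195 + 32*sqrt(86) ≈ -13898.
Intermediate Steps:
C(S) = (8 + sqrt(2)*sqrt(S))**2 (C(S) = (sqrt(S + S) + 8)**2 = (sqrt(2*S) + 8)**2 = (sqrt(2)*sqrt(S) + 8)**2 = (8 + sqrt(2)*sqrt(S))**2)
-14603 + C(172) = -14603 + (8 + sqrt(2)*sqrt(172))**2 = -14603 + (8 + sqrt(2)*(2*sqrt(43)))**2 = -14603 + (8 + 2*sqrt(86))**2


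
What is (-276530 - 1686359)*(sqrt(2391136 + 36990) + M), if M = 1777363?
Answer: -3488766281707 - 1962889*sqrt(2428126) ≈ -3.4918e+12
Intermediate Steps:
(-276530 - 1686359)*(sqrt(2391136 + 36990) + M) = (-276530 - 1686359)*(sqrt(2391136 + 36990) + 1777363) = -1962889*(sqrt(2428126) + 1777363) = -1962889*(1777363 + sqrt(2428126)) = -3488766281707 - 1962889*sqrt(2428126)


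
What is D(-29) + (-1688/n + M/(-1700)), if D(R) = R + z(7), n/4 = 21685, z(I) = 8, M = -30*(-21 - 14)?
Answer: -15952823/737290 ≈ -21.637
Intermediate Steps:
M = 1050 (M = -30*(-35) = 1050)
n = 86740 (n = 4*21685 = 86740)
D(R) = 8 + R (D(R) = R + 8 = 8 + R)
D(-29) + (-1688/n + M/(-1700)) = (8 - 29) + (-1688/86740 + 1050/(-1700)) = -21 + (-1688*1/86740 + 1050*(-1/1700)) = -21 + (-422/21685 - 21/34) = -21 - 469733/737290 = -15952823/737290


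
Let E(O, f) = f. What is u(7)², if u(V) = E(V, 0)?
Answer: 0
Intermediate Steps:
u(V) = 0
u(7)² = 0² = 0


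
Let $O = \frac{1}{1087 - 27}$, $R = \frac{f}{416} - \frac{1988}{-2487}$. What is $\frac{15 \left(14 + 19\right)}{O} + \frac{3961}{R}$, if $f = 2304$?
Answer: $\frac{107643290691}{204908} \approx 5.2533 \cdot 10^{5}$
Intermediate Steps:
$R = \frac{204908}{32331}$ ($R = \frac{2304}{416} - \frac{1988}{-2487} = 2304 \cdot \frac{1}{416} - - \frac{1988}{2487} = \frac{72}{13} + \frac{1988}{2487} = \frac{204908}{32331} \approx 6.3378$)
$O = \frac{1}{1060} \approx 0.0009434$
$\frac{15 \left(14 + 19\right)}{O} + \frac{3961}{R} = 15 \left(14 + 19\right) \frac{1}{\frac{1}{1060}} + \frac{3961}{\frac{204908}{32331}} = 15 \cdot 33 \cdot 1060 + 3961 \cdot \frac{32331}{204908} = 495 \cdot 1060 + \frac{128063091}{204908} = 524700 + \frac{128063091}{204908} = \frac{107643290691}{204908}$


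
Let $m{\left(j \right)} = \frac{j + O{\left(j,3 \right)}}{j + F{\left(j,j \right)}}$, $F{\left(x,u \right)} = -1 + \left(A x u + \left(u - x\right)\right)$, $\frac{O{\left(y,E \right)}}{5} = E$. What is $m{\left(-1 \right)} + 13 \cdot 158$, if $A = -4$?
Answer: $\frac{6155}{3} \approx 2051.7$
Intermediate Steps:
$O{\left(y,E \right)} = 5 E$
$F{\left(x,u \right)} = -1 + u - x - 4 u x$ ($F{\left(x,u \right)} = -1 + \left(- 4 x u + \left(u - x\right)\right) = -1 - \left(x - u + 4 u x\right) = -1 + u - x - 4 u x$)
$m{\left(j \right)} = \frac{15 + j}{-1 + j - 4 j^{2}}$ ($m{\left(j \right)} = \frac{j + 5 \cdot 3}{j - \left(1 + 4 j j\right)} = \frac{j + 15}{j - \left(1 + 4 j^{2}\right)} = \frac{15 + j}{j - \left(1 + 4 j^{2}\right)} = \frac{15 + j}{-1 + j - 4 j^{2}}$)
$m{\left(-1 \right)} + 13 \cdot 158 = \frac{-15 - -1}{1 - -1 + 4 \left(-1\right)^{2}} + 13 \cdot 158 = \frac{-15 + 1}{1 + 1 + 4 \cdot 1} + 2054 = \frac{1}{1 + 1 + 4} \left(-14\right) + 2054 = \frac{1}{6} \left(-14\right) + 2054 = - \frac{7}{3} + 2054 = \frac{6155}{3}$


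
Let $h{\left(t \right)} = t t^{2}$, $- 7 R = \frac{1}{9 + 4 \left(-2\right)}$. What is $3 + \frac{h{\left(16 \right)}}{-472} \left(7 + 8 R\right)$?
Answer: $- \frac{19753}{413} \approx -47.828$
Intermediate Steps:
$R = - \frac{1}{7}$ ($R = - \frac{1}{7 \left(9 + 4 \left(-2\right)\right)} = - \frac{1}{7 \left(9 - 8\right)} = - \frac{1}{7 \cdot 1} = \left(- \frac{1}{7}\right) 1 = - \frac{1}{7} \approx -0.14286$)
$h{\left(t \right)} = t^{3}$
$3 + \frac{h{\left(16 \right)}}{-472} \left(7 + 8 R\right) = 3 + \frac{16^{3}}{-472} \left(7 + 8 \left(- \frac{1}{7}\right)\right) = 3 + 4096 \left(- \frac{1}{472}\right) \left(7 - \frac{8}{7}\right) = 3 - \frac{20992}{413} = - \frac{19753}{413}$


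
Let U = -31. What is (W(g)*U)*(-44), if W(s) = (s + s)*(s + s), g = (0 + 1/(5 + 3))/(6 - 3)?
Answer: 341/36 ≈ 9.4722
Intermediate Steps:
g = 1/24 (g = (0 + 1/8)/3 = (0 + 1/8)*(1/3) = (1/8)*(1/3) = 1/24 ≈ 0.041667)
W(s) = 4*s**2 (W(s) = (2*s)*(2*s) = 4*s**2)
(W(g)*U)*(-44) = ((4*(1/24)**2)*(-31))*(-44) = ((4*(1/576))*(-31))*(-44) = ((1/144)*(-31))*(-44) = -31/144*(-44) = 341/36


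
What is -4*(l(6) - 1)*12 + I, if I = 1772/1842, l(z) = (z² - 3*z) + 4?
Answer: -927482/921 ≈ -1007.0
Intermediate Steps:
l(z) = 4 + z² - 3*z
I = 886/921 (I = 1772*(1/1842) = 886/921 ≈ 0.96200)
-4*(l(6) - 1)*12 + I = -4*((4 + 6² - 3*6) - 1)*12 + 886/921 = -4*((4 + 36 - 18) - 1)*12 + 886/921 = -4*(22 - 1)*12 + 886/921 = -4*21*12 + 886/921 = -84*12 + 886/921 = -1008 + 886/921 = -927482/921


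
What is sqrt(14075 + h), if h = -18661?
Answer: I*sqrt(4586) ≈ 67.72*I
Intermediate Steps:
sqrt(14075 + h) = sqrt(14075 - 18661) = sqrt(-4586) = I*sqrt(4586)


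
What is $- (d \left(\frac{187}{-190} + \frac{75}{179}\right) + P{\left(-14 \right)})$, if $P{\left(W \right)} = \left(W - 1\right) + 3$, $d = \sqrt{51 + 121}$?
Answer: $12 + \frac{19223 \sqrt{43}}{17005} \approx 19.413$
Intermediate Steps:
$d = 2 \sqrt{43}$ ($d = \sqrt{172} = 2 \sqrt{43} \approx 13.115$)
$P{\left(W \right)} = 2 + W$ ($P{\left(W \right)} = \left(-1 + W\right) + 3 = 2 + W$)
$- (d \left(\frac{187}{-190} + \frac{75}{179}\right) + P{\left(-14 \right)}) = - (2 \sqrt{43} \left(\frac{187}{-190} + \frac{75}{179}\right) + \left(2 - 14\right)) = - (2 \sqrt{43} \left(187 \left(- \frac{1}{190}\right) + 75 \cdot \frac{1}{179}\right) - 12) = - (2 \sqrt{43} \left(- \frac{187}{190} + \frac{75}{179}\right) - 12) = - (2 \sqrt{43} \left(- \frac{19223}{34010}\right) - 12) = - (- \frac{19223 \sqrt{43}}{17005} - 12) = - (-12 - \frac{19223 \sqrt{43}}{17005}) = 12 + \frac{19223 \sqrt{43}}{17005}$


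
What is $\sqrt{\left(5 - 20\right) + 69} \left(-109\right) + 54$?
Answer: $54 - 327 \sqrt{6} \approx -746.98$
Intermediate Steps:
$\sqrt{\left(5 - 20\right) + 69} \left(-109\right) + 54 = \sqrt{-15 + 69} \left(-109\right) + 54 = \sqrt{54} \left(-109\right) + 54 = 3 \sqrt{6} \left(-109\right) + 54 = - 327 \sqrt{6} + 54 = 54 - 327 \sqrt{6}$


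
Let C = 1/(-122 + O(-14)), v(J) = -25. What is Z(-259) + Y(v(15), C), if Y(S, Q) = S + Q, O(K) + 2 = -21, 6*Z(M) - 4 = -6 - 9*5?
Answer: -28571/870 ≈ -32.840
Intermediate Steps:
Z(M) = -47/6 (Z(M) = ⅔ + (-6 - 9*5)/6 = ⅔ + (-6 - 45)/6 = ⅔ + (⅙)*(-51) = ⅔ - 17/2 = -47/6)
O(K) = -23 (O(K) = -2 - 21 = -23)
C = -1/145 (C = 1/(-122 - 23) = 1/(-145) = -1/145 ≈ -0.0068966)
Y(S, Q) = Q + S
Z(-259) + Y(v(15), C) = -47/6 + (-1/145 - 25) = -47/6 - 3626/145 = -28571/870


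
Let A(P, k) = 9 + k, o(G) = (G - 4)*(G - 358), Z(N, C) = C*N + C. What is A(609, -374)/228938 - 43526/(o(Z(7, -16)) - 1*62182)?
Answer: -4982737219/225503930 ≈ -22.096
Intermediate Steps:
Z(N, C) = C + C*N
o(G) = (-358 + G)*(-4 + G) (o(G) = (-4 + G)*(-358 + G) = (-358 + G)*(-4 + G))
A(609, -374)/228938 - 43526/(o(Z(7, -16)) - 1*62182) = (9 - 374)/228938 - 43526/((1432 + (-16*(1 + 7))² - (-5792)*(1 + 7)) - 1*62182) = -365*1/228938 - 43526/((1432 + (-16*8)² - (-5792)*8) - 62182) = -365/228938 - 43526/((1432 + (-128)² - 362*(-128)) - 62182) = -365/228938 - 43526/((1432 + 16384 + 46336) - 62182) = -365/228938 - 43526/(64152 - 62182) = -365/228938 - 43526/1970 = -365/228938 - 43526*1/1970 = -365/228938 - 21763/985 = -4982737219/225503930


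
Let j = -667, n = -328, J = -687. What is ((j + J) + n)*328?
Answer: -551696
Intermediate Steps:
((j + J) + n)*328 = ((-667 - 687) - 328)*328 = (-1354 - 328)*328 = -1682*328 = -551696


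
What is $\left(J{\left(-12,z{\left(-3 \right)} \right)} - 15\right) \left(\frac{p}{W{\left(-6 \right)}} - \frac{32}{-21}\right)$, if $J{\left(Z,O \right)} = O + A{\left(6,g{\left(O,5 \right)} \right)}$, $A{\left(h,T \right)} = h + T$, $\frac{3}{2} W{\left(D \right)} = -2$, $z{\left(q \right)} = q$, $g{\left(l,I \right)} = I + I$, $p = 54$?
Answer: $\frac{1637}{21} \approx 77.952$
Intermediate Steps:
$g{\left(l,I \right)} = 2 I$
$W{\left(D \right)} = - \frac{4}{3}$ ($W{\left(D \right)} = \frac{2}{3} \left(-2\right) = - \frac{4}{3}$)
$A{\left(h,T \right)} = T + h$
$J{\left(Z,O \right)} = 16 + O$ ($J{\left(Z,O \right)} = O + \left(2 \cdot 5 + 6\right) = O + \left(10 + 6\right) = O + 16 = 16 + O$)
$\left(J{\left(-12,z{\left(-3 \right)} \right)} - 15\right) \left(\frac{p}{W{\left(-6 \right)}} - \frac{32}{-21}\right) = \left(\left(16 - 3\right) - 15\right) \left(\frac{54}{- \frac{4}{3}} - \frac{32}{-21}\right) = \left(13 - 15\right) \left(54 \left(- \frac{3}{4}\right) - - \frac{32}{21}\right) = - 2 \left(- \frac{81}{2} + \frac{32}{21}\right) = \left(-2\right) \left(- \frac{1637}{42}\right) = \frac{1637}{21}$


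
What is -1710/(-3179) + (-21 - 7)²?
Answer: 2494046/3179 ≈ 784.54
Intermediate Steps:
-1710/(-3179) + (-21 - 7)² = -1710*(-1/3179) + (-28)² = 1710/3179 + 784 = 2494046/3179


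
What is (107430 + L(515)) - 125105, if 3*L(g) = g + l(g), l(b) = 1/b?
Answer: -27042649/1545 ≈ -17503.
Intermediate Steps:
L(g) = g/3 + 1/(3*g) (L(g) = (g + 1/g)/3 = g/3 + 1/(3*g))
(107430 + L(515)) - 125105 = (107430 + (⅓)*(1 + 515²)/515) - 125105 = (107430 + (⅓)*(1/515)*(1 + 265225)) - 125105 = (107430 + (⅓)*(1/515)*265226) - 125105 = (107430 + 265226/1545) - 125105 = 166244576/1545 - 125105 = -27042649/1545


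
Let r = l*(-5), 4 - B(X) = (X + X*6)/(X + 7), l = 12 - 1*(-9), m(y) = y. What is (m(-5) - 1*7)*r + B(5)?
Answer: 15133/12 ≈ 1261.1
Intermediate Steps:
l = 21 (l = 12 + 9 = 21)
B(X) = 4 - 7*X/(7 + X) (B(X) = 4 - (X + X*6)/(X + 7) = 4 - (X + 6*X)/(7 + X) = 4 - 7*X/(7 + X))
r = -105 (r = 21*(-5) = -105)
(m(-5) - 1*7)*r + B(5) = (-5 - 1*7)*(-105) + (28 - 3*5)/(7 + 5) = (-5 - 7)*(-105) + (28 - 15)/12 = -12*(-105) + (1/12)*13 = 1260 + 13/12 = 15133/12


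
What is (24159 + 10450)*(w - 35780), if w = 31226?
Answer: -157609386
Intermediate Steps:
(24159 + 10450)*(w - 35780) = (24159 + 10450)*(31226 - 35780) = 34609*(-4554) = -157609386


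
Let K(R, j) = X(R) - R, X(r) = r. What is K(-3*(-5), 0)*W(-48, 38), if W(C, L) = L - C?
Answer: 0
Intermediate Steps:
K(R, j) = 0 (K(R, j) = R - R = 0)
K(-3*(-5), 0)*W(-48, 38) = 0*(38 - 1*(-48)) = 0*(38 + 48) = 0*86 = 0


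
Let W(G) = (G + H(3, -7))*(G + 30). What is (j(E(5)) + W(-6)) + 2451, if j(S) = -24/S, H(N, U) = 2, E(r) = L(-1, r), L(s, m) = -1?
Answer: 2379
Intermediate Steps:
E(r) = -1
W(G) = (2 + G)*(30 + G) (W(G) = (G + 2)*(G + 30) = (2 + G)*(30 + G))
(j(E(5)) + W(-6)) + 2451 = (-24/(-1) + (60 + (-6)² + 32*(-6))) + 2451 = (-24*(-1) + (60 + 36 - 192)) + 2451 = (24 - 96) + 2451 = -72 + 2451 = 2379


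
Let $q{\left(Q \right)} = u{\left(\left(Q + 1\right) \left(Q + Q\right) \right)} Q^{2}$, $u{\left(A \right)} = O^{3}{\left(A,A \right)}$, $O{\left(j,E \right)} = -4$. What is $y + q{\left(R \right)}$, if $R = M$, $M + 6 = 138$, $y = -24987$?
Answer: $-1140123$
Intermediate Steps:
$M = 132$ ($M = -6 + 138 = 132$)
$R = 132$
$u{\left(A \right)} = -64$ ($u{\left(A \right)} = \left(-4\right)^{3} = -64$)
$q{\left(Q \right)} = - 64 Q^{2}$
$y + q{\left(R \right)} = -24987 - 64 \cdot 132^{2} = -24987 - 1115136 = -1140123$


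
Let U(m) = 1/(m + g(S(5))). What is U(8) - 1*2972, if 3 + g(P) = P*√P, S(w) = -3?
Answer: -154539/52 + 3*I*√3/52 ≈ -2971.9 + 0.099926*I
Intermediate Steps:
g(P) = -3 + P^(3/2) (g(P) = -3 + P*√P = -3 + P^(3/2))
U(m) = 1/(-3 + m - 3*I*√3) (U(m) = 1/(m + (-3 + (-3)^(3/2))) = 1/(m + (-3 - 3*I*√3)) = 1/(-3 + m - 3*I*√3))
U(8) - 1*2972 = 1/(-3 + 8 - 3*I*√3) - 1*2972 = 1/(5 - 3*I*√3) - 2972 = -2972 + 1/(5 - 3*I*√3)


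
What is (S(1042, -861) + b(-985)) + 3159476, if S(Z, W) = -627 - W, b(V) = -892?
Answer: 3158818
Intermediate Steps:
(S(1042, -861) + b(-985)) + 3159476 = ((-627 - 1*(-861)) - 892) + 3159476 = ((-627 + 861) - 892) + 3159476 = (234 - 892) + 3159476 = -658 + 3159476 = 3158818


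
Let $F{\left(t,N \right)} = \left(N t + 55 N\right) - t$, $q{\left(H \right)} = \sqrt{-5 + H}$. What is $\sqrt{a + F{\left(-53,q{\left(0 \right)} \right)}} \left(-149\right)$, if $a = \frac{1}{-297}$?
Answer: $- \frac{149 \sqrt{519420 + 19602 i \sqrt{5}}}{99} \approx -1085.7 - 45.726 i$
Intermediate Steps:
$F{\left(t,N \right)} = - t + 55 N + N t$ ($F{\left(t,N \right)} = \left(55 N + N t\right) - t = - t + 55 N + N t$)
$a = - \frac{1}{297} \approx -0.003367$
$\sqrt{a + F{\left(-53,q{\left(0 \right)} \right)}} \left(-149\right) = \sqrt{- \frac{1}{297} + \left(\left(-1\right) \left(-53\right) + 55 \sqrt{-5 + 0} + \sqrt{-5 + 0} \left(-53\right)\right)} \left(-149\right) = \sqrt{- \frac{1}{297} + \left(53 + 55 \sqrt{-5} + \sqrt{-5} \left(-53\right)\right)} \left(-149\right) = \sqrt{- \frac{1}{297} + \left(53 + 55 i \sqrt{5} + i \sqrt{5} \left(-53\right)\right)} \left(-149\right) = \sqrt{- \frac{1}{297} + \left(53 + 55 i \sqrt{5} - 53 i \sqrt{5}\right)} \left(-149\right) = \sqrt{- \frac{1}{297} + \left(53 + 2 i \sqrt{5}\right)} \left(-149\right) = \sqrt{\frac{15740}{297} + 2 i \sqrt{5}} \left(-149\right) = - 149 \sqrt{\frac{15740}{297} + 2 i \sqrt{5}}$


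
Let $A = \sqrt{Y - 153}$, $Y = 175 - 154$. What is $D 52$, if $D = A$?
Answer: $104 i \sqrt{33} \approx 597.43 i$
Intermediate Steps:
$Y = 21$ ($Y = 175 - 154 = 21$)
$A = 2 i \sqrt{33}$ ($A = \sqrt{21 - 153} = \sqrt{-132} = 2 i \sqrt{33} \approx 11.489 i$)
$D = 2 i \sqrt{33} \approx 11.489 i$
$D 52 = 2 i \sqrt{33} \cdot 52 = 104 i \sqrt{33}$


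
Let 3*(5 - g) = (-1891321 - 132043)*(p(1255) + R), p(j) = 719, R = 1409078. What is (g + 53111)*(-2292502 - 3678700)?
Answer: -17033048703295380112/3 ≈ -5.6777e+18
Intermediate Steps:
g = 2852532497123/3 (g = 5 - (-1891321 - 132043)*(719 + 1409078)/3 = 5 - (-2023364)*1409797/3 = 5 - ⅓*(-2852532497108) = 5 + 2852532497108/3 = 2852532497123/3 ≈ 9.5084e+11)
(g + 53111)*(-2292502 - 3678700) = (2852532497123/3 + 53111)*(-2292502 - 3678700) = (2852532656456/3)*(-5971202) = -17033048703295380112/3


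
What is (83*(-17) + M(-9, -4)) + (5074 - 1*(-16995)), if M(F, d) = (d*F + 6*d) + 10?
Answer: 20680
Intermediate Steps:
M(F, d) = 10 + 6*d + F*d (M(F, d) = (F*d + 6*d) + 10 = (6*d + F*d) + 10 = 10 + 6*d + F*d)
(83*(-17) + M(-9, -4)) + (5074 - 1*(-16995)) = (83*(-17) + (10 + 6*(-4) - 9*(-4))) + (5074 - 1*(-16995)) = (-1411 + (10 - 24 + 36)) + (5074 + 16995) = (-1411 + 22) + 22069 = -1389 + 22069 = 20680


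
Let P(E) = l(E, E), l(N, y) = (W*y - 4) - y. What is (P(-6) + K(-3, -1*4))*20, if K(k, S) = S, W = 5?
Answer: -640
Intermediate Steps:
l(N, y) = -4 + 4*y (l(N, y) = (5*y - 4) - y = (-4 + 5*y) - y = -4 + 4*y)
P(E) = -4 + 4*E
(P(-6) + K(-3, -1*4))*20 = ((-4 + 4*(-6)) - 1*4)*20 = ((-4 - 24) - 4)*20 = (-28 - 4)*20 = -32*20 = -640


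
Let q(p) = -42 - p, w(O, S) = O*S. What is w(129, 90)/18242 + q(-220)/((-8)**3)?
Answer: 674311/2334976 ≈ 0.28879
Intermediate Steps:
w(129, 90)/18242 + q(-220)/((-8)**3) = (129*90)/18242 + (-42 - 1*(-220))/((-8)**3) = 11610*(1/18242) + (-42 + 220)/(-512) = 5805/9121 + 178*(-1/512) = 5805/9121 - 89/256 = 674311/2334976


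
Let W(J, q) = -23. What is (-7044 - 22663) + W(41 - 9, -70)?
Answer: -29730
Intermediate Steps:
(-7044 - 22663) + W(41 - 9, -70) = (-7044 - 22663) - 23 = -29707 - 23 = -29730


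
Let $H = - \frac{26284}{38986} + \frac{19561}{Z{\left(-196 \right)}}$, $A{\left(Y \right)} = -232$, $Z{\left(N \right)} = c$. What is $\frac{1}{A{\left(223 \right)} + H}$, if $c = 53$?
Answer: $\frac{1033129}{140920119} \approx 0.0073313$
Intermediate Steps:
$Z{\left(N \right)} = 53$
$H = \frac{380606047}{1033129}$ ($H = - \frac{26284}{38986} + \frac{19561}{53} = \left(-26284\right) \frac{1}{38986} + 19561 \cdot \frac{1}{53} = - \frac{13142}{19493} + \frac{19561}{53} = \frac{380606047}{1033129} \approx 368.4$)
$\frac{1}{A{\left(223 \right)} + H} = \frac{1}{-232 + \frac{380606047}{1033129}} = \frac{1}{\frac{140920119}{1033129}} = \frac{1033129}{140920119}$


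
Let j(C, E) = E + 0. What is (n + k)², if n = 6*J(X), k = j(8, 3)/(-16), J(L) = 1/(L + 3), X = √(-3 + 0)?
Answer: 3*(-419*I - 29*√3)/(256*(√3 - I)) ≈ 0.97266 - 2.2733*I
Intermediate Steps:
j(C, E) = E
X = I*√3 (X = √(-3) = I*√3 ≈ 1.732*I)
J(L) = 1/(3 + L)
k = -3/16 (k = 3/(-16) = 3*(-1/16) = -3/16 ≈ -0.18750)
n = 6/(3 + I*√3) ≈ 1.5 - 0.86602*I
(n + k)² = ((3/2 - I*√3/2) - 3/16)² = (21/16 - I*√3/2)²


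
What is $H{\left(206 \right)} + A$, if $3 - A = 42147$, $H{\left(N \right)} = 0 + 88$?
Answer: $-42056$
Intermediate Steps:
$H{\left(N \right)} = 88$
$A = -42144$ ($A = 3 - 42147 = -42144$)
$H{\left(206 \right)} + A = 88 - 42144 = -42056$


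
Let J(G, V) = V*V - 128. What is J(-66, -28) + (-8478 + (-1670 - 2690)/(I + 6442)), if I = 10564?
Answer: -66512646/8503 ≈ -7822.3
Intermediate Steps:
J(G, V) = -128 + V² (J(G, V) = V² - 128 = -128 + V²)
J(-66, -28) + (-8478 + (-1670 - 2690)/(I + 6442)) = (-128 + (-28)²) + (-8478 + (-1670 - 2690)/(10564 + 6442)) = (-128 + 784) + (-8478 - 4360/17006) = 656 + (-8478 - 4360*1/17006) = 656 + (-8478 - 2180/8503) = 656 - 72090614/8503 = -66512646/8503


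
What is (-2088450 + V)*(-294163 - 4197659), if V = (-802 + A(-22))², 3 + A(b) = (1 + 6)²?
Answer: 6813707677308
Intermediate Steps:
A(b) = 46 (A(b) = -3 + (1 + 6)² = -3 + 7² = -3 + 49 = 46)
V = 571536 (V = (-802 + 46)² = (-756)² = 571536)
(-2088450 + V)*(-294163 - 4197659) = (-2088450 + 571536)*(-294163 - 4197659) = -1516914*(-4491822) = 6813707677308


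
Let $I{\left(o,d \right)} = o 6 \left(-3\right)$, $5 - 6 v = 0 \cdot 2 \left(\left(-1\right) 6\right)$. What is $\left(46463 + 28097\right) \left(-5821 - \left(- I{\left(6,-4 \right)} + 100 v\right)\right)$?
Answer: $- \frac{1344838720}{3} \approx -4.4828 \cdot 10^{8}$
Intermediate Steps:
$v = \frac{5}{6}$ ($v = \frac{5}{6} - \frac{0 \cdot 2 \left(\left(-1\right) 6\right)}{6} = \frac{5}{6} - \frac{0 \left(-6\right)}{6} = \frac{5}{6} - 0 = \frac{5}{6} + 0 = \frac{5}{6} \approx 0.83333$)
$I{\left(o,d \right)} = - 18 o$ ($I{\left(o,d \right)} = o \left(-18\right) = - 18 o$)
$\left(46463 + 28097\right) \left(-5821 - \left(- I{\left(6,-4 \right)} + 100 v\right)\right) = \left(46463 + 28097\right) \left(-5821 - \frac{574}{3}\right) = 74560 \left(-5821 - \frac{574}{3}\right) = 74560 \left(- \frac{18037}{3}\right) = - \frac{1344838720}{3}$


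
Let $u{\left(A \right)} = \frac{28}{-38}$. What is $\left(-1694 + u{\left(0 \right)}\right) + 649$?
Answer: $- \frac{19869}{19} \approx -1045.7$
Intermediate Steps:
$u{\left(A \right)} = - \frac{14}{19}$ ($u{\left(A \right)} = 28 \left(- \frac{1}{38}\right) = - \frac{14}{19}$)
$\left(-1694 + u{\left(0 \right)}\right) + 649 = \left(-1694 - \frac{14}{19}\right) + 649 = - \frac{32200}{19} + 649 = - \frac{19869}{19}$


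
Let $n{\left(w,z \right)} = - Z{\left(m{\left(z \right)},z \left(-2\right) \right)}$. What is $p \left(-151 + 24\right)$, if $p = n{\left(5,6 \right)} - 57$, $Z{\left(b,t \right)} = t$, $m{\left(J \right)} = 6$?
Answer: $5715$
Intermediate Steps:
$n{\left(w,z \right)} = 2 z$ ($n{\left(w,z \right)} = - z \left(-2\right) = - \left(-2\right) z = 2 z$)
$p = -45$ ($p = 2 \cdot 6 - 57 = 12 - 57 = -45$)
$p \left(-151 + 24\right) = - 45 \left(-151 + 24\right) = \left(-45\right) \left(-127\right) = 5715$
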